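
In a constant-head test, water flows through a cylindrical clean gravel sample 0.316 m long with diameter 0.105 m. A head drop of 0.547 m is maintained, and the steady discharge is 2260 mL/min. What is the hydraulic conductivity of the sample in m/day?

217

Cross-sectional area A = π·(d/2)² = π × (0.105/2)² = 0.008659 m².
Convert discharge: 2260 mL/min = 3.767e-05 m³/s.
Darcy's law rearranged: K = Q·L / (A·Δh) = 3.767e-05 × 0.316 / (0.008659 × 0.547) = 0.002513 m/s = 217.1 m/day.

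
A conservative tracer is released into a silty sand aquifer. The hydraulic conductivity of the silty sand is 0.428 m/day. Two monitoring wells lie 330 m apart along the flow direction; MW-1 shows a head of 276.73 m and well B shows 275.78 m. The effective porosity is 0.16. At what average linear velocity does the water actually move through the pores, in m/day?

0.00770

Hydraulic gradient i = (276.73 − 275.78) / 330 = 0.95 / 330 = 0.002879.
Darcy flux q = K · i = 0.4280 × 0.002879 = 0.001232 m/day.
Seepage velocity v = q / n_e = 0.001232 / 0.16 = 0.007701 m/day.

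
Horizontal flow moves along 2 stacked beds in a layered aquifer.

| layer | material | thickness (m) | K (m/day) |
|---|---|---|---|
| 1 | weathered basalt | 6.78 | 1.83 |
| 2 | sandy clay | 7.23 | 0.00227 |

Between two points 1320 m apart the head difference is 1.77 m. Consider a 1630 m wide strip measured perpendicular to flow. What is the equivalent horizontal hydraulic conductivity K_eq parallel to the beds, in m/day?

0.887

Flow is parallel to layering, so each bed carries its own Darcy discharge and the transmissivities add.
Σ(K_i·b_i) = 1.83×6.78 + 0.00227×7.23 = 12.42 m²/day.
Total thickness b = 14.01 m, so K_eq = Σ(K_i·b_i)/b = 0.8868 m/day.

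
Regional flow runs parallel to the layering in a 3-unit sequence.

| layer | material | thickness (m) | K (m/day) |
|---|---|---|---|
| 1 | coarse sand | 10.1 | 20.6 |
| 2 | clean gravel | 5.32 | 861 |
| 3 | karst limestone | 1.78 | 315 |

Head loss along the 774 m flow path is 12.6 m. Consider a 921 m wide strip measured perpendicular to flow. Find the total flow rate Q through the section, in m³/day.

Flow is parallel to layering, so each bed carries its own Darcy discharge and the transmissivities add.
Σ(K_i·b_i) = 20.6×10.1 + 861×5.32 + 315×1.78 = 5349 m²/day.
Hydraulic gradient i = Δh / L = 12.6 / 774 = 0.01628.
Q = Σ(K_i·b_i) · W · i = 5349 × 921 × 0.01628 = 80202 m³/day.

80200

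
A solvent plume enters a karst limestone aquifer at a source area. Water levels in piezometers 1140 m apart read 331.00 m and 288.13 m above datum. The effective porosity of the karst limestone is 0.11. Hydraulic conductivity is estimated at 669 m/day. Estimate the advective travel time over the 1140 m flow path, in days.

Hydraulic gradient i = (331.00 − 288.13) / 1140 = 42.87 / 1140 = 0.03761.
Darcy flux q = K · i = 669.0 × 0.03761 = 25.16 m/day.
Seepage velocity v = q / n_e = 25.16 / 0.11 = 228.7 m/day.
Travel time t = L / v = 1140 / 228.7 = 4.985 days.

4.98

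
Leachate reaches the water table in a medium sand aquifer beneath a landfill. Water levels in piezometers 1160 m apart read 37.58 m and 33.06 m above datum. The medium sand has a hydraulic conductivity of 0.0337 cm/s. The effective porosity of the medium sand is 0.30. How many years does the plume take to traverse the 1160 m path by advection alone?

8.40

Convert K: 0.0337 cm/s × 864 = 29.12 m/day.
Hydraulic gradient i = (37.58 − 33.06) / 1160 = 4.52 / 1160 = 0.003897.
Darcy flux q = K · i = 29.12 × 0.003897 = 0.1135 m/day.
Seepage velocity v = q / n_e = 0.1135 / 0.30 = 0.3782 m/day.
Travel time t = L / v = 1160 / 0.3782 = 3067 days = 8.398 years.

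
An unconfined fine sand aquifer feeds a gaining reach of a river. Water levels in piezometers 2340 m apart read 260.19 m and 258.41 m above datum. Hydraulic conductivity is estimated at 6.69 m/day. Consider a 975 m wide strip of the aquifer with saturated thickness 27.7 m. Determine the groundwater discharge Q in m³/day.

137

Cross-sectional area A = 975 × 27.7 = 27008 m².
Hydraulic gradient i = (260.19 − 258.41) / 2340 = 1.78 / 2340 = 0.0007607.
Darcy's law: Q = K · A · i = 6.690 × 27008 × 0.0007607 = 137.4 m³/day.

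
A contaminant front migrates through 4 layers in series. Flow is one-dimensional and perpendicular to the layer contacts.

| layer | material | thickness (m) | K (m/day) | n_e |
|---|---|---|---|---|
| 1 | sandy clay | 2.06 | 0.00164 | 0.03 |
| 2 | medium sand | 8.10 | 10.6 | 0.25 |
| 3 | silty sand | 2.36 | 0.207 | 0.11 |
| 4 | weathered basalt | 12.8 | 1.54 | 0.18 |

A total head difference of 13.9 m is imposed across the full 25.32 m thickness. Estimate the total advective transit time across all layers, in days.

427

With flow normal to the layers, continuity requires the same specific discharge q through every layer.
Σ(b_i/K_i) = 2.06/0.00164 + 8.10/10.6 + 2.36/0.207 + 12.8/1.54 = 1277 d.
q = Δh / Σ(b_i/K_i) = 13.9 / 1277 = 0.01089 m/day.
In each layer the seepage velocity is v_i = q/n_i, so the layer transit time is t_i = b_i·n_i / q:
  layer 1 (sandy clay): t_1 = 2.06 × 0.03 / 0.01089 = 5.676 d
  layer 2 (medium sand): t_2 = 8.10 × 0.25 / 0.01089 = 186.0 d
  layer 3 (silty sand): t_3 = 2.36 × 0.11 / 0.01089 = 23.84 d
  layer 4 (weathered basalt): t_4 = 12.8 × 0.18 / 0.01089 = 211.6 d
Total t = Σ t_i = 427.1 days.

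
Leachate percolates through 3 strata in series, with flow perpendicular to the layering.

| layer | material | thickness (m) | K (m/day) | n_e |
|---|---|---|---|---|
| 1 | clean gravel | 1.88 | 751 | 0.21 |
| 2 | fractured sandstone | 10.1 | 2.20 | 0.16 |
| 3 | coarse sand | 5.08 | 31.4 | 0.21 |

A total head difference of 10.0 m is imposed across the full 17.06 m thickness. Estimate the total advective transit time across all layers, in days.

1.46

With flow normal to the layers, continuity requires the same specific discharge q through every layer.
Σ(b_i/K_i) = 1.88/751 + 10.1/2.20 + 5.08/31.4 = 4.755 d.
q = Δh / Σ(b_i/K_i) = 10.0 / 4.755 = 2.103 m/day.
In each layer the seepage velocity is v_i = q/n_i, so the layer transit time is t_i = b_i·n_i / q:
  layer 1 (clean gravel): t_1 = 1.88 × 0.21 / 2.103 = 0.1877 d
  layer 2 (fractured sandstone): t_2 = 10.1 × 0.16 / 2.103 = 0.7684 d
  layer 3 (coarse sand): t_3 = 5.08 × 0.21 / 2.103 = 0.5073 d
Total t = Σ t_i = 1.463 days.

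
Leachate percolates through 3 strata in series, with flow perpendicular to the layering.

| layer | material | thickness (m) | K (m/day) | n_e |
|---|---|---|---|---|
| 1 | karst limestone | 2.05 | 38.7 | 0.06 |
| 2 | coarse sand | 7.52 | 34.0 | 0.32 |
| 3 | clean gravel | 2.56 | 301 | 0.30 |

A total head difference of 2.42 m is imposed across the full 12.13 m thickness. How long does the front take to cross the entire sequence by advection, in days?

0.385

With flow normal to the layers, continuity requires the same specific discharge q through every layer.
Σ(b_i/K_i) = 2.05/38.7 + 7.52/34.0 + 2.56/301 = 0.2827 d.
q = Δh / Σ(b_i/K_i) = 2.42 / 0.2827 = 8.562 m/day.
In each layer the seepage velocity is v_i = q/n_i, so the layer transit time is t_i = b_i·n_i / q:
  layer 1 (karst limestone): t_1 = 2.05 × 0.06 / 8.562 = 0.01437 d
  layer 2 (coarse sand): t_2 = 7.52 × 0.32 / 8.562 = 0.2811 d
  layer 3 (clean gravel): t_3 = 2.56 × 0.30 / 8.562 = 0.08970 d
Total t = Σ t_i = 0.3851 days.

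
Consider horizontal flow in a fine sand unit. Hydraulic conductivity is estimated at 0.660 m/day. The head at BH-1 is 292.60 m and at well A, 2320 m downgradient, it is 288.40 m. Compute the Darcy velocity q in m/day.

Hydraulic gradient i = (292.60 − 288.40) / 2320 = 4.2 / 2320 = 0.001810.
Specific discharge q = K · i = 0.6600 × 0.001810 = 0.001195 m/day.

0.00119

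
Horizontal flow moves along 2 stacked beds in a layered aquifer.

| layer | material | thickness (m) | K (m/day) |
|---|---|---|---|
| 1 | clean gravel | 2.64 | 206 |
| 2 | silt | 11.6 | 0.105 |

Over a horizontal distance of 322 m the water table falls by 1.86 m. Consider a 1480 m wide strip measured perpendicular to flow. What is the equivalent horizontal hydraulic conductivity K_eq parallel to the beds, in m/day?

38.3

Flow is parallel to layering, so each bed carries its own Darcy discharge and the transmissivities add.
Σ(K_i·b_i) = 206×2.64 + 0.105×11.6 = 545.1 m²/day.
Total thickness b = 14.24 m, so K_eq = Σ(K_i·b_i)/b = 38.28 m/day.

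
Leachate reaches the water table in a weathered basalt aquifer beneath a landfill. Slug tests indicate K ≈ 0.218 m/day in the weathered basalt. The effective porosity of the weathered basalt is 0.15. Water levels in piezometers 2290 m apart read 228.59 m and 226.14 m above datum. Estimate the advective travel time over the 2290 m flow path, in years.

Hydraulic gradient i = (228.59 − 226.14) / 2290 = 2.45 / 2290 = 0.001070.
Darcy flux q = K · i = 0.2180 × 0.001070 = 0.0002332 m/day.
Seepage velocity v = q / n_e = 0.0002332 / 0.15 = 0.001555 m/day.
Travel time t = L / v = 2290 / 0.001555 = 1.473e+06 days = 4032 years.

4030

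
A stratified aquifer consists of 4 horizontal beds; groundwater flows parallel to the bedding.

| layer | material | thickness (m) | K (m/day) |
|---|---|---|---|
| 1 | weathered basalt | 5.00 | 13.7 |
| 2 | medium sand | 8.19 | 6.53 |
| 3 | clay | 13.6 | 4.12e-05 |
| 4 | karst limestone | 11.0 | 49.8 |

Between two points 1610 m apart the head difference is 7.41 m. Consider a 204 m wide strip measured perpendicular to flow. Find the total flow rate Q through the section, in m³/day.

629

Flow is parallel to layering, so each bed carries its own Darcy discharge and the transmissivities add.
Σ(K_i·b_i) = 13.7×5.00 + 6.53×8.19 + 4.12e-05×13.6 + 49.8×11.0 = 669.8 m²/day.
Hydraulic gradient i = Δh / L = 7.41 / 1610 = 0.004602.
Q = Σ(K_i·b_i) · W · i = 669.8 × 204 × 0.004602 = 628.9 m³/day.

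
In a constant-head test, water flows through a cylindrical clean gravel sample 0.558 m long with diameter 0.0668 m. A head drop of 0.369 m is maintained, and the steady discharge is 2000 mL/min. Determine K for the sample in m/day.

Cross-sectional area A = π·(d/2)² = π × (0.0668/2)² = 0.003505 m².
Convert discharge: 2000 mL/min = 3.333e-05 m³/s.
Darcy's law rearranged: K = Q·L / (A·Δh) = 3.333e-05 × 0.558 / (0.003505 × 0.369) = 0.01438 m/s = 1243 m/day.

1240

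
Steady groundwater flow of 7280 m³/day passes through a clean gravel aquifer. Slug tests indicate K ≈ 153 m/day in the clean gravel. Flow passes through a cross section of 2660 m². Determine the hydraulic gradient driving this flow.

From Q = K·A·i, i = Q / (K·A) = 7280 / (153.0 × 2660) = 0.01789.

0.0179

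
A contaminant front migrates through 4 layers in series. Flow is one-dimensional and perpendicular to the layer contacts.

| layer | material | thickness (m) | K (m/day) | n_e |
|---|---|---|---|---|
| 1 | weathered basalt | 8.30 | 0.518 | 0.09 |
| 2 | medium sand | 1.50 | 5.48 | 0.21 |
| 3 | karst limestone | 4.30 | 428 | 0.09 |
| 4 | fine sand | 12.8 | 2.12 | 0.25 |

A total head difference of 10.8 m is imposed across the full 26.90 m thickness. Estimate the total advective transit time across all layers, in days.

9.62

With flow normal to the layers, continuity requires the same specific discharge q through every layer.
Σ(b_i/K_i) = 8.30/0.518 + 1.50/5.48 + 4.30/428 + 12.8/2.12 = 22.34 d.
q = Δh / Σ(b_i/K_i) = 10.8 / 22.34 = 0.4833 m/day.
In each layer the seepage velocity is v_i = q/n_i, so the layer transit time is t_i = b_i·n_i / q:
  layer 1 (weathered basalt): t_1 = 8.30 × 0.09 / 0.4833 = 1.546 d
  layer 2 (medium sand): t_2 = 1.50 × 0.21 / 0.4833 = 0.6517 d
  layer 3 (karst limestone): t_3 = 4.30 × 0.09 / 0.4833 = 0.8007 d
  layer 4 (fine sand): t_4 = 12.8 × 0.25 / 0.4833 = 6.621 d
Total t = Σ t_i = 9.619 days.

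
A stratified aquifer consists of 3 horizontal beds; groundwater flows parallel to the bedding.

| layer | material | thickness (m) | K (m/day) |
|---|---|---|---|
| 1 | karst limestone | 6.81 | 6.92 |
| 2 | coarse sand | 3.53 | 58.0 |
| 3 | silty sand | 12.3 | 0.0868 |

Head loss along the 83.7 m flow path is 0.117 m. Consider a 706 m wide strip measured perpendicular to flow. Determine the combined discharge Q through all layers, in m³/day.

250

Flow is parallel to layering, so each bed carries its own Darcy discharge and the transmissivities add.
Σ(K_i·b_i) = 6.92×6.81 + 58.0×3.53 + 0.0868×12.3 = 252.9 m²/day.
Hydraulic gradient i = Δh / L = 0.117 / 83.7 = 0.001398.
Q = Σ(K_i·b_i) · W · i = 252.9 × 706 × 0.001398 = 249.6 m³/day.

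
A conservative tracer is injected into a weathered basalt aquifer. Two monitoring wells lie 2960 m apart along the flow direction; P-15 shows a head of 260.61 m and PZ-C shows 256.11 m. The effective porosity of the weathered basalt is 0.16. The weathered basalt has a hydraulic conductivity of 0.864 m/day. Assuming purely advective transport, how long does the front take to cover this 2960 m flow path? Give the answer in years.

Hydraulic gradient i = (260.61 − 256.11) / 2960 = 4.5 / 2960 = 0.001520.
Darcy flux q = K · i = 0.8640 × 0.001520 = 0.001314 m/day.
Seepage velocity v = q / n_e = 0.001314 / 0.16 = 0.008209 m/day.
Travel time t = L / v = 2960 / 0.008209 = 3.606e+05 days = 987.2 years.

987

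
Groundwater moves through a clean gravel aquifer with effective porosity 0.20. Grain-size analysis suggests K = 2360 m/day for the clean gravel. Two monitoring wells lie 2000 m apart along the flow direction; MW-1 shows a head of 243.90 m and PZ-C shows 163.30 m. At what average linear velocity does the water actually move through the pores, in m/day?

Hydraulic gradient i = (243.90 − 163.30) / 2000 = 80.6 / 2000 = 0.04030.
Darcy flux q = K · i = 2360 × 0.04030 = 95.11 m/day.
Seepage velocity v = q / n_e = 95.11 / 0.20 = 475.5 m/day.

476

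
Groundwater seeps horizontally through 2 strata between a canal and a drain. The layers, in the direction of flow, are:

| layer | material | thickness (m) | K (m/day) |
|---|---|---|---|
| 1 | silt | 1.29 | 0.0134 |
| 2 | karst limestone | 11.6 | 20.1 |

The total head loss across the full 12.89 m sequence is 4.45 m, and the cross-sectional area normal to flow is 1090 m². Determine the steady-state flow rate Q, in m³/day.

Flow is perpendicular to layering, so the layers act in series and the equivalent K is the thickness-weighted harmonic mean.
Total thickness L = 1.29 + 11.6 = 12.89 m.
Σ(b_i/K_i) = 1.29/0.0134 + 11.6/20.1 = 96.85 d.
K_eq = L / Σ(b_i/K_i) = 12.89 / 96.85 = 0.1331 m/day.
Q = K_eq · A · (Δh/L) = 0.1331 × 1090 × (4.45/12.89) = 50.08 m³/day.

50.1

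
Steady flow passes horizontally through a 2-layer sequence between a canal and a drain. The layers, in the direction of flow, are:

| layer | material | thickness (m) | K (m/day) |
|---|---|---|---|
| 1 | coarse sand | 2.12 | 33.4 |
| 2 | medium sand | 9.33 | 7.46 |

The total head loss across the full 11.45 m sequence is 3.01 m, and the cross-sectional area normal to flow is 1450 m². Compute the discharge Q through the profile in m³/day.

3320

Flow is perpendicular to layering, so the layers act in series and the equivalent K is the thickness-weighted harmonic mean.
Total thickness L = 2.12 + 9.33 = 11.45 m.
Σ(b_i/K_i) = 2.12/33.4 + 9.33/7.46 = 1.314 d.
K_eq = L / Σ(b_i/K_i) = 11.45 / 1.314 = 8.713 m/day.
Q = K_eq · A · (Δh/L) = 8.713 × 1450 × (3.01/11.45) = 3321 m³/day.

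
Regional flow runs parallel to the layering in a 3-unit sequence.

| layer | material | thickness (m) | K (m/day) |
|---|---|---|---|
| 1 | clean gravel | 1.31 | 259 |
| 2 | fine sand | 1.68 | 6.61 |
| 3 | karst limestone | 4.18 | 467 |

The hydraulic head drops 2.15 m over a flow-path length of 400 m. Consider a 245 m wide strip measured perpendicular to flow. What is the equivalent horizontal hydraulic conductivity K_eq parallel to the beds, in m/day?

Flow is parallel to layering, so each bed carries its own Darcy discharge and the transmissivities add.
Σ(K_i·b_i) = 259×1.31 + 6.61×1.68 + 467×4.18 = 2302 m²/day.
Total thickness b = 7.170 m, so K_eq = Σ(K_i·b_i)/b = 321.1 m/day.

321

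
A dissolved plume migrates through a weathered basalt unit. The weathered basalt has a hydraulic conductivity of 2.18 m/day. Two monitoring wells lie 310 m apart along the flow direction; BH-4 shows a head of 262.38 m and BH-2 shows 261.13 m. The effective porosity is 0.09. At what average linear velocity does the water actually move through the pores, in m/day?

0.0977

Hydraulic gradient i = (262.38 − 261.13) / 310 = 1.25 / 310 = 0.004032.
Darcy flux q = K · i = 2.180 × 0.004032 = 0.008790 m/day.
Seepage velocity v = q / n_e = 0.008790 / 0.09 = 0.09767 m/day.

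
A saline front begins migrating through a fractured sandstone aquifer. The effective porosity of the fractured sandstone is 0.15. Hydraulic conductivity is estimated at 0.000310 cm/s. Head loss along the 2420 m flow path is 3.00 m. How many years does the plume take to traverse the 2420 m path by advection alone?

2990

Convert K: 0.000310 cm/s × 864 = 0.2678 m/day.
Hydraulic gradient i = Δh / L = 3.00 / 2420 = 0.001240.
Darcy flux q = K · i = 0.2678 × 0.001240 = 0.0003320 m/day.
Seepage velocity v = q / n_e = 0.0003320 / 0.15 = 0.002214 m/day.
Travel time t = L / v = 2420 / 0.002214 = 1.093e+06 days = 2993 years.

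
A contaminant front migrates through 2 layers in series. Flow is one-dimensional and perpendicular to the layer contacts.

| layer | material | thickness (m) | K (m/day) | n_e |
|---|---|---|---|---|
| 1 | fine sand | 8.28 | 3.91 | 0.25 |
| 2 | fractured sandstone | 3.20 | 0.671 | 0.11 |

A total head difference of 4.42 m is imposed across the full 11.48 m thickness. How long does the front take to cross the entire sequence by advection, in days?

3.77

With flow normal to the layers, continuity requires the same specific discharge q through every layer.
Σ(b_i/K_i) = 8.28/3.91 + 3.20/0.671 = 6.887 d.
q = Δh / Σ(b_i/K_i) = 4.42 / 6.887 = 0.6418 m/day.
In each layer the seepage velocity is v_i = q/n_i, so the layer transit time is t_i = b_i·n_i / q:
  layer 1 (fine sand): t_1 = 8.28 × 0.25 / 0.6418 = 3.225 d
  layer 2 (fractured sandstone): t_2 = 3.20 × 0.11 / 0.6418 = 0.5484 d
Total t = Σ t_i = 3.774 days.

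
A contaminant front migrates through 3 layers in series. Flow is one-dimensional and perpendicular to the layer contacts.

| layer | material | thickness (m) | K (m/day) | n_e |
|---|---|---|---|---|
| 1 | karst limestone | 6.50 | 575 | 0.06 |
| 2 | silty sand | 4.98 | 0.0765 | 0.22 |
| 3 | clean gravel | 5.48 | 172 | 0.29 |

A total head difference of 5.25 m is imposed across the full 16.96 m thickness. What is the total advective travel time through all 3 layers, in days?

With flow normal to the layers, continuity requires the same specific discharge q through every layer.
Σ(b_i/K_i) = 6.50/575 + 4.98/0.0765 + 5.48/172 = 65.14 d.
q = Δh / Σ(b_i/K_i) = 5.25 / 65.14 = 0.08059 m/day.
In each layer the seepage velocity is v_i = q/n_i, so the layer transit time is t_i = b_i·n_i / q:
  layer 1 (karst limestone): t_1 = 6.50 × 0.06 / 0.08059 = 4.839 d
  layer 2 (silty sand): t_2 = 4.98 × 0.22 / 0.08059 = 13.59 d
  layer 3 (clean gravel): t_3 = 5.48 × 0.29 / 0.08059 = 19.72 d
Total t = Σ t_i = 38.15 days.

38.2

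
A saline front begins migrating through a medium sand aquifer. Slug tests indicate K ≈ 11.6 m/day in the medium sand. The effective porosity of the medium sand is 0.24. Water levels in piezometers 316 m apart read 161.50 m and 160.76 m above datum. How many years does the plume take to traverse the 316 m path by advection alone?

7.64

Hydraulic gradient i = (161.50 − 160.76) / 316 = 0.74 / 316 = 0.002342.
Darcy flux q = K · i = 11.60 × 0.002342 = 0.02716 m/day.
Seepage velocity v = q / n_e = 0.02716 / 0.24 = 0.1132 m/day.
Travel time t = L / v = 316 / 0.1132 = 2792 days = 7.644 years.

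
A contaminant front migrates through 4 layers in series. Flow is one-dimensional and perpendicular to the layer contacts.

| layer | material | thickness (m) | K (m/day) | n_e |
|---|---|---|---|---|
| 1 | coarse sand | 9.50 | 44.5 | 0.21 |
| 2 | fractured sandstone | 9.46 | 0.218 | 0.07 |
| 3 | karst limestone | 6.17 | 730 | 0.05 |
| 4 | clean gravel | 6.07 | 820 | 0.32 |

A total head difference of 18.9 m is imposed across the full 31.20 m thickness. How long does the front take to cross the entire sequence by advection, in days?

With flow normal to the layers, continuity requires the same specific discharge q through every layer.
Σ(b_i/K_i) = 9.50/44.5 + 9.46/0.218 + 6.17/730 + 6.07/820 = 43.62 d.
q = Δh / Σ(b_i/K_i) = 18.9 / 43.62 = 0.4332 m/day.
In each layer the seepage velocity is v_i = q/n_i, so the layer transit time is t_i = b_i·n_i / q:
  layer 1 (coarse sand): t_1 = 9.50 × 0.21 / 0.4332 = 4.605 d
  layer 2 (fractured sandstone): t_2 = 9.46 × 0.07 / 0.4332 = 1.528 d
  layer 3 (karst limestone): t_3 = 6.17 × 0.05 / 0.4332 = 0.7121 d
  layer 4 (clean gravel): t_4 = 6.07 × 0.32 / 0.4332 = 4.483 d
Total t = Σ t_i = 11.33 days.

11.3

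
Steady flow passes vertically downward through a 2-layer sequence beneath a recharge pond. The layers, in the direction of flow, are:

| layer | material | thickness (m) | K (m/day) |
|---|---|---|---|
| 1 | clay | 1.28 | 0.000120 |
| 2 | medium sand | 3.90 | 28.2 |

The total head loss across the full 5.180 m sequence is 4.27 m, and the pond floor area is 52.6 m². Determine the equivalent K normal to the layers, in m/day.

Flow is perpendicular to layering, so the layers act in series and the equivalent K is the thickness-weighted harmonic mean.
Total thickness L = 1.28 + 3.90 = 5.180 m.
Σ(b_i/K_i) = 1.28/0.000120 + 3.90/28.2 = 10667 d.
K_eq = L / Σ(b_i/K_i) = 5.180 / 10667 = 0.0004856 m/day.

0.000486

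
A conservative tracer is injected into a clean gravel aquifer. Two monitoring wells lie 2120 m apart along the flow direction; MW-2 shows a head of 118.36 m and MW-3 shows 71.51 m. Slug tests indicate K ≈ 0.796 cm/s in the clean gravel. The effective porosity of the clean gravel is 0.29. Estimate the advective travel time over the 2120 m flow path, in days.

40.5

Convert K: 0.796 cm/s × 864 = 687.7 m/day.
Hydraulic gradient i = (118.36 − 71.51) / 2120 = 46.85 / 2120 = 0.02210.
Darcy flux q = K · i = 687.7 × 0.02210 = 15.20 m/day.
Seepage velocity v = q / n_e = 15.20 / 0.29 = 52.41 m/day.
Travel time t = L / v = 2120 / 52.41 = 40.45 days.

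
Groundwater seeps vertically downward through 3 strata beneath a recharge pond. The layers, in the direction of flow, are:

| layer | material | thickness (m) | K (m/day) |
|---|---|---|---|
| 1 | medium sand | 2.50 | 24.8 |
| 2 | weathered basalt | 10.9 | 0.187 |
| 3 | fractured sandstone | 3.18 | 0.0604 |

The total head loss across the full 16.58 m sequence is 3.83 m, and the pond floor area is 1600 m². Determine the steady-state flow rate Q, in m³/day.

55.2

Flow is perpendicular to layering, so the layers act in series and the equivalent K is the thickness-weighted harmonic mean.
Total thickness L = 2.50 + 10.9 + 3.18 = 16.58 m.
Σ(b_i/K_i) = 2.50/24.8 + 10.9/0.187 + 3.18/0.0604 = 111.0 d.
K_eq = L / Σ(b_i/K_i) = 16.58 / 111.0 = 0.1493 m/day.
Q = K_eq · A · (Δh/L) = 0.1493 × 1600 × (3.83/16.58) = 55.19 m³/day.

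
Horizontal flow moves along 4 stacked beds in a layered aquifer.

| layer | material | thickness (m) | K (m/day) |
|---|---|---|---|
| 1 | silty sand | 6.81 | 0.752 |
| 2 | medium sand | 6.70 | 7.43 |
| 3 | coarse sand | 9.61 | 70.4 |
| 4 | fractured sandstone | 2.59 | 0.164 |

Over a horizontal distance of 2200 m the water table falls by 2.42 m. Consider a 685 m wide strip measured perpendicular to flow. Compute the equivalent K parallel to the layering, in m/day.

Flow is parallel to layering, so each bed carries its own Darcy discharge and the transmissivities add.
Σ(K_i·b_i) = 0.752×6.81 + 7.43×6.70 + 70.4×9.61 + 0.164×2.59 = 731.9 m²/day.
Total thickness b = 25.71 m, so K_eq = Σ(K_i·b_i)/b = 28.47 m/day.

28.5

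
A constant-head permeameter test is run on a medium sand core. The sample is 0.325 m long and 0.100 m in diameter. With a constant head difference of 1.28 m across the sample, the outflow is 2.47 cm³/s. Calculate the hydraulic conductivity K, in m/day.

6.90

Cross-sectional area A = π·(d/2)² = π × (0.100/2)² = 0.007854 m².
Convert discharge: 2.47 cm³/s = 2.470e-06 m³/s.
Darcy's law rearranged: K = Q·L / (A·Δh) = 2.470e-06 × 0.325 / (0.007854 × 1.28) = 7.985e-05 m/s = 6.899 m/day.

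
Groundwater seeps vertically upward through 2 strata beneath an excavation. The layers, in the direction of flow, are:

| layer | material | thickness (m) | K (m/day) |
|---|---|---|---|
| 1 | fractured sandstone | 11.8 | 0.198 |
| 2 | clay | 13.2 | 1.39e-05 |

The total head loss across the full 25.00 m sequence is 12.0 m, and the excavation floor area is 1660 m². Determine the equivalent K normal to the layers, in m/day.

Flow is perpendicular to layering, so the layers act in series and the equivalent K is the thickness-weighted harmonic mean.
Total thickness L = 11.8 + 13.2 = 25.00 m.
Σ(b_i/K_i) = 11.8/0.198 + 13.2/1.39e-05 = 9.497e+05 d.
K_eq = L / Σ(b_i/K_i) = 25.00 / 9.497e+05 = 2.632e-05 m/day.

2.63e-05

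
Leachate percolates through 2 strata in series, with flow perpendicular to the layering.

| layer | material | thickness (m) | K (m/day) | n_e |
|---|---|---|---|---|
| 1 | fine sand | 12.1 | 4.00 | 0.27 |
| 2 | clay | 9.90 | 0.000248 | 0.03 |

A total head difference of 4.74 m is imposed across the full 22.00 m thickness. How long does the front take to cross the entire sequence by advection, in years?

With flow normal to the layers, continuity requires the same specific discharge q through every layer.
Σ(b_i/K_i) = 12.1/4.00 + 9.90/0.000248 = 39922 d.
q = Δh / Σ(b_i/K_i) = 4.74 / 39922 = 0.0001187 m/day.
In each layer the seepage velocity is v_i = q/n_i, so the layer transit time is t_i = b_i·n_i / q:
  layer 1 (fine sand): t_1 = 12.1 × 0.27 / 0.0001187 = 27516 d
  layer 2 (clay): t_2 = 9.90 × 0.03 / 0.0001187 = 2501 d
Total t = Σ t_i = 30018 days = 82.18 years.

82.2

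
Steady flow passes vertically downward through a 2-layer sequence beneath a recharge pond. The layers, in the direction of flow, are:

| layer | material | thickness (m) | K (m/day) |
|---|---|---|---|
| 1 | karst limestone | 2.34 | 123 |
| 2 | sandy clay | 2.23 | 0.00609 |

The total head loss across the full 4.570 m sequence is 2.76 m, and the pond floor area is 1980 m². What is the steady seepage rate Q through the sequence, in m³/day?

14.9

Flow is perpendicular to layering, so the layers act in series and the equivalent K is the thickness-weighted harmonic mean.
Total thickness L = 2.34 + 2.23 = 4.570 m.
Σ(b_i/K_i) = 2.34/123 + 2.23/0.00609 = 366.2 d.
K_eq = L / Σ(b_i/K_i) = 4.570 / 366.2 = 0.01248 m/day.
Q = K_eq · A · (Δh/L) = 0.01248 × 1980 × (2.76/4.570) = 14.92 m³/day.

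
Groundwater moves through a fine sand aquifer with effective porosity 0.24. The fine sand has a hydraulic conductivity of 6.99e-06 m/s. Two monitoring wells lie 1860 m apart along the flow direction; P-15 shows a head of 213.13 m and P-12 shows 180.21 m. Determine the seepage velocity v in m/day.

0.0445

Convert K: 6.99e-06 m/s × 86400 = 0.6039 m/day.
Hydraulic gradient i = (213.13 − 180.21) / 1860 = 32.92 / 1860 = 0.01770.
Darcy flux q = K · i = 0.6039 × 0.01770 = 0.01069 m/day.
Seepage velocity v = q / n_e = 0.01069 / 0.24 = 0.04454 m/day.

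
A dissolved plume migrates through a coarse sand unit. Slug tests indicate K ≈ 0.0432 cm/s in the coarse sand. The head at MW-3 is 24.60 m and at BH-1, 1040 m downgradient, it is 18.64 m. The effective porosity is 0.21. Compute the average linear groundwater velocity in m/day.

1.02

Convert K: 0.0432 cm/s × 864 = 37.32 m/day.
Hydraulic gradient i = (24.60 − 18.64) / 1040 = 5.96 / 1040 = 0.005731.
Darcy flux q = K · i = 37.32 × 0.005731 = 0.2139 m/day.
Seepage velocity v = q / n_e = 0.2139 / 0.21 = 1.019 m/day.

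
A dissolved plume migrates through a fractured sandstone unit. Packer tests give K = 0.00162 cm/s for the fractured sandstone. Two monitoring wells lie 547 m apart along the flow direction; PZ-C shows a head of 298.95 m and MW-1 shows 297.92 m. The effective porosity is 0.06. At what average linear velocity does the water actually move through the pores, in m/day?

Convert K: 0.00162 cm/s × 864 = 1.400 m/day.
Hydraulic gradient i = (298.95 − 297.92) / 547 = 1.03 / 547 = 0.001883.
Darcy flux q = K · i = 1.400 × 0.001883 = 0.002636 m/day.
Seepage velocity v = q / n_e = 0.002636 / 0.06 = 0.04393 m/day.

0.0439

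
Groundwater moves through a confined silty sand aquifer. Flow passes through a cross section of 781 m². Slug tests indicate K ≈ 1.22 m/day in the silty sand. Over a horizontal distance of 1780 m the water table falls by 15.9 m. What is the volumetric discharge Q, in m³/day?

Hydraulic gradient i = Δh / L = 15.9 / 1780 = 0.008933.
Darcy's law: Q = K · A · i = 1.220 × 781.0 × 0.008933 = 8.511 m³/day.

8.51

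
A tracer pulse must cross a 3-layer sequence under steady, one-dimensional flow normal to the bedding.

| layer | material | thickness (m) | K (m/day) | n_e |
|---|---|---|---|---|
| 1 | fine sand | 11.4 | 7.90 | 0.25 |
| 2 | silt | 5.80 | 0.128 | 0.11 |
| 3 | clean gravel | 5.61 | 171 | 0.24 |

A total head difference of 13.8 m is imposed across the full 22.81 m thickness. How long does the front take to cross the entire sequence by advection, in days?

16.4

With flow normal to the layers, continuity requires the same specific discharge q through every layer.
Σ(b_i/K_i) = 11.4/7.90 + 5.80/0.128 + 5.61/171 = 46.79 d.
q = Δh / Σ(b_i/K_i) = 13.8 / 46.79 = 0.2949 m/day.
In each layer the seepage velocity is v_i = q/n_i, so the layer transit time is t_i = b_i·n_i / q:
  layer 1 (fine sand): t_1 = 11.4 × 0.25 / 0.2949 = 9.663 d
  layer 2 (silt): t_2 = 5.80 × 0.11 / 0.2949 = 2.163 d
  layer 3 (clean gravel): t_3 = 5.61 × 0.24 / 0.2949 = 4.565 d
Total t = Σ t_i = 16.39 days.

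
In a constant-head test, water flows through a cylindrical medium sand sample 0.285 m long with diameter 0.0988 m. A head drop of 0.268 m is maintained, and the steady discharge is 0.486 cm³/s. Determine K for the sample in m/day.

5.82

Cross-sectional area A = π·(d/2)² = π × (0.0988/2)² = 0.007667 m².
Convert discharge: 0.486 cm³/s = 4.860e-07 m³/s.
Darcy's law rearranged: K = Q·L / (A·Δh) = 4.860e-07 × 0.285 / (0.007667 × 0.268) = 6.741e-05 m/s = 5.824 m/day.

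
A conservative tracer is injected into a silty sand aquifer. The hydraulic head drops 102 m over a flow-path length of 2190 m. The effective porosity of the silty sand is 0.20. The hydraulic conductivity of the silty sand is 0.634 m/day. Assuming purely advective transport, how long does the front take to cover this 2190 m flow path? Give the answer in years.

40.6

Hydraulic gradient i = Δh / L = 102 / 2190 = 0.04658.
Darcy flux q = K · i = 0.6340 × 0.04658 = 0.02953 m/day.
Seepage velocity v = q / n_e = 0.02953 / 0.20 = 0.1476 m/day.
Travel time t = L / v = 2190 / 0.1476 = 14833 days = 40.61 years.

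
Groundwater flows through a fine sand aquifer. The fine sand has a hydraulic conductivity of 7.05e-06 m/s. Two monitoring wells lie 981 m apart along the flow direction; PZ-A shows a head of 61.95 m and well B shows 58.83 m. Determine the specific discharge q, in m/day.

Convert K: 7.05e-06 m/s × 86400 = 0.6091 m/day.
Hydraulic gradient i = (61.95 − 58.83) / 981 = 3.12 / 981 = 0.003180.
Specific discharge q = K · i = 0.6091 × 0.003180 = 0.001937 m/day.

0.00194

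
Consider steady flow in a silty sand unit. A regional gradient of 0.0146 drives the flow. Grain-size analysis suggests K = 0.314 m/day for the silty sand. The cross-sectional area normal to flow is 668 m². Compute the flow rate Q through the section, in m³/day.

Hydraulic gradient i = 0.0146.
Darcy's law: Q = K · A · i = 0.3140 × 668.0 × 0.01460 = 3.062 m³/day.

3.06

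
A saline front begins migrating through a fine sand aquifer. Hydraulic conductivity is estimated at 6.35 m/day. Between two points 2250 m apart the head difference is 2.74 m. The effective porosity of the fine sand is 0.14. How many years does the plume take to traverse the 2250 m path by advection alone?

Hydraulic gradient i = Δh / L = 2.74 / 2250 = 0.001218.
Darcy flux q = K · i = 6.350 × 0.001218 = 0.007733 m/day.
Seepage velocity v = q / n_e = 0.007733 / 0.14 = 0.05523 m/day.
Travel time t = L / v = 2250 / 0.05523 = 40735 days = 111.5 years.

112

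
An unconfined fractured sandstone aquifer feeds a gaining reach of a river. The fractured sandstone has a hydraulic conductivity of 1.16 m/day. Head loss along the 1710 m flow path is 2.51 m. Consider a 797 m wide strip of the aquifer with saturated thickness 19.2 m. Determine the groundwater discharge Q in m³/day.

26.1

Cross-sectional area A = 797 × 19.2 = 15302 m².
Hydraulic gradient i = Δh / L = 2.51 / 1710 = 0.001468.
Darcy's law: Q = K · A · i = 1.160 × 15302 × 0.001468 = 26.06 m³/day.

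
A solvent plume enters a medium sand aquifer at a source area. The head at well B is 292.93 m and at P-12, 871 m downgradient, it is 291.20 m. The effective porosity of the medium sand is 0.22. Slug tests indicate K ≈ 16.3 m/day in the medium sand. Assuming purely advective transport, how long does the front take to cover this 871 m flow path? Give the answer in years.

16.2

Hydraulic gradient i = (292.93 − 291.20) / 871 = 1.73 / 871 = 0.001986.
Darcy flux q = K · i = 16.30 × 0.001986 = 0.03238 m/day.
Seepage velocity v = q / n_e = 0.03238 / 0.22 = 0.1472 m/day.
Travel time t = L / v = 871 / 0.1472 = 5919 days = 16.20 years.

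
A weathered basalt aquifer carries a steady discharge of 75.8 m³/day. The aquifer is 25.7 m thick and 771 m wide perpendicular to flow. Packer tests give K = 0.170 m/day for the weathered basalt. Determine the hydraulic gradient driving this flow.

Cross-sectional area A = 771 × 25.7 = 19815 m².
From Q = K·A·i, i = Q / (K·A) = 75.8 / (0.1700 × 19815) = 0.02250.

0.0225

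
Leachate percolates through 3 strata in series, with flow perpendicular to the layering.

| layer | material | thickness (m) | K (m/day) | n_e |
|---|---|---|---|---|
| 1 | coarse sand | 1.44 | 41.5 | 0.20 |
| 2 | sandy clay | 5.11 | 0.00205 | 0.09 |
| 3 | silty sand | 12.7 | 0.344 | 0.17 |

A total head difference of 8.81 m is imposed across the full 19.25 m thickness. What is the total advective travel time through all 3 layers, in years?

2.29

With flow normal to the layers, continuity requires the same specific discharge q through every layer.
Σ(b_i/K_i) = 1.44/41.5 + 5.11/0.00205 + 12.7/0.344 = 2530 d.
q = Δh / Σ(b_i/K_i) = 8.81 / 2530 = 0.003483 m/day.
In each layer the seepage velocity is v_i = q/n_i, so the layer transit time is t_i = b_i·n_i / q:
  layer 1 (coarse sand): t_1 = 1.44 × 0.20 / 0.003483 = 82.69 d
  layer 2 (sandy clay): t_2 = 5.11 × 0.09 / 0.003483 = 132.1 d
  layer 3 (silty sand): t_3 = 12.7 × 0.17 / 0.003483 = 619.9 d
Total t = Σ t_i = 834.7 days = 2.285 years.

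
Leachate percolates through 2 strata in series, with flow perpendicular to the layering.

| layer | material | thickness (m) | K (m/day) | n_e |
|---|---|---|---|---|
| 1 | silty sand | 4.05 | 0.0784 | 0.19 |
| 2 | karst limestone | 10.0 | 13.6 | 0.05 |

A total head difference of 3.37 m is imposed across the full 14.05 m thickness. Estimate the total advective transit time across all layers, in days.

With flow normal to the layers, continuity requires the same specific discharge q through every layer.
Σ(b_i/K_i) = 4.05/0.0784 + 10.0/13.6 = 52.39 d.
q = Δh / Σ(b_i/K_i) = 3.37 / 52.39 = 0.06432 m/day.
In each layer the seepage velocity is v_i = q/n_i, so the layer transit time is t_i = b_i·n_i / q:
  layer 1 (silty sand): t_1 = 4.05 × 0.19 / 0.06432 = 11.96 d
  layer 2 (karst limestone): t_2 = 10.0 × 0.05 / 0.06432 = 7.774 d
Total t = Σ t_i = 19.74 days.

19.7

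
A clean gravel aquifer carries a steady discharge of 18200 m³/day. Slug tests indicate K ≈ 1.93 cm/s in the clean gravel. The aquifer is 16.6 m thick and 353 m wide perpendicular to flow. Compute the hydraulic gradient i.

Convert K: 1.93 cm/s × 864 = 1668 m/day.
Cross-sectional area A = 353 × 16.6 = 5860 m².
From Q = K·A·i, i = Q / (K·A) = 18200 / (1668 × 5860) = 0.001863.

0.00186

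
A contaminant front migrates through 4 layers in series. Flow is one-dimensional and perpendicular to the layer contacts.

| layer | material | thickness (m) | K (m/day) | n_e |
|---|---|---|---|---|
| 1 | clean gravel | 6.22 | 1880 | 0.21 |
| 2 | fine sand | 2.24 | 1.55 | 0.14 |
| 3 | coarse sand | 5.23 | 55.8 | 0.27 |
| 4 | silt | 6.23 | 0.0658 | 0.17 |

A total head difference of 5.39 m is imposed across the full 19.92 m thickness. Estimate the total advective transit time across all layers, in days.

With flow normal to the layers, continuity requires the same specific discharge q through every layer.
Σ(b_i/K_i) = 6.22/1880 + 2.24/1.55 + 5.23/55.8 + 6.23/0.0658 = 96.22 d.
q = Δh / Σ(b_i/K_i) = 5.39 / 96.22 = 0.05602 m/day.
In each layer the seepage velocity is v_i = q/n_i, so the layer transit time is t_i = b_i·n_i / q:
  layer 1 (clean gravel): t_1 = 6.22 × 0.21 / 0.05602 = 23.32 d
  layer 2 (fine sand): t_2 = 2.24 × 0.14 / 0.05602 = 5.598 d
  layer 3 (coarse sand): t_3 = 5.23 × 0.27 / 0.05602 = 25.21 d
  layer 4 (silt): t_4 = 6.23 × 0.17 / 0.05602 = 18.91 d
Total t = Σ t_i = 73.03 days.

73.0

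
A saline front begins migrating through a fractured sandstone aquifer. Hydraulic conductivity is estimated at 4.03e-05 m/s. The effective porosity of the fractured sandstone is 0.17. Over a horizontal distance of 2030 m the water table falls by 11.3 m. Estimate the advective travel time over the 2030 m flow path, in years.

Convert K: 4.03e-05 m/s × 86400 = 3.482 m/day.
Hydraulic gradient i = Δh / L = 11.3 / 2030 = 0.005567.
Darcy flux q = K · i = 3.482 × 0.005567 = 0.01938 m/day.
Seepage velocity v = q / n_e = 0.01938 / 0.17 = 0.1140 m/day.
Travel time t = L / v = 2030 / 0.1140 = 17805 days = 48.75 years.

48.7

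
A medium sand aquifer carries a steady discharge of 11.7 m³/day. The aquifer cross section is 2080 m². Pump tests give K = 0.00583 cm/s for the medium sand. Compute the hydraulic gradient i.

0.00112

Convert K: 0.00583 cm/s × 864 = 5.037 m/day.
From Q = K·A·i, i = Q / (K·A) = 11.7 / (5.037 × 2080) = 0.001117.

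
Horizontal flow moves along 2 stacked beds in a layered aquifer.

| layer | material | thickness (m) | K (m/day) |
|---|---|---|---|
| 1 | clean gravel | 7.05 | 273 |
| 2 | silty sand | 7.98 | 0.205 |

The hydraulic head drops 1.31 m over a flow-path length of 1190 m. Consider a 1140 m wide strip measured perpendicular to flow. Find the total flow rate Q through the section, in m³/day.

2420

Flow is parallel to layering, so each bed carries its own Darcy discharge and the transmissivities add.
Σ(K_i·b_i) = 273×7.05 + 0.205×7.98 = 1926 m²/day.
Hydraulic gradient i = Δh / L = 1.31 / 1190 = 0.001101.
Q = Σ(K_i·b_i) · W · i = 1926 × 1140 × 0.001101 = 2417 m³/day.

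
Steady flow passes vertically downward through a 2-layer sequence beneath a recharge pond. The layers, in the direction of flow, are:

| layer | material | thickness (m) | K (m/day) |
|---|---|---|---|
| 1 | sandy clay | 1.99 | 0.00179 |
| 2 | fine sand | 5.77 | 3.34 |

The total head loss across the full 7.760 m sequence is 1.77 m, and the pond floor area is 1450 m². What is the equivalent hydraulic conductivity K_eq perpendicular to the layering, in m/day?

Flow is perpendicular to layering, so the layers act in series and the equivalent K is the thickness-weighted harmonic mean.
Total thickness L = 1.99 + 5.77 = 7.760 m.
Σ(b_i/K_i) = 1.99/0.00179 + 5.77/3.34 = 1113 d.
K_eq = L / Σ(b_i/K_i) = 7.760 / 1113 = 0.006969 m/day.

0.00697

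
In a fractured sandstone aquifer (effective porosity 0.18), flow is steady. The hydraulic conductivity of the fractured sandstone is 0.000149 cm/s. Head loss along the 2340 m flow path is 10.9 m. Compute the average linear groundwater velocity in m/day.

Convert K: 0.000149 cm/s × 864 = 0.1287 m/day.
Hydraulic gradient i = Δh / L = 10.9 / 2340 = 0.004658.
Darcy flux q = K · i = 0.1287 × 0.004658 = 0.0005997 m/day.
Seepage velocity v = q / n_e = 0.0005997 / 0.18 = 0.003331 m/day.

0.00333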